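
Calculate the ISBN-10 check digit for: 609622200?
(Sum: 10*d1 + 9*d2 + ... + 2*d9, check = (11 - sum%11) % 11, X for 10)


Weighted sum: 204
204 mod 11 = 6

Check digit: 5


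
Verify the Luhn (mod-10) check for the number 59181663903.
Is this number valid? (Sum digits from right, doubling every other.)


Luhn sum = 50
50 mod 10 = 0

Valid (Luhn sum mod 10 = 0)


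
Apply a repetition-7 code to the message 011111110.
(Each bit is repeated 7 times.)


Each bit -> 7 copies

000000011111111111111111111111111111111111111111111111110000000


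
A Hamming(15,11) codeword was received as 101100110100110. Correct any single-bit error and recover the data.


Syndrome = 0: no error detected

Data: 10010100110 (no errors)


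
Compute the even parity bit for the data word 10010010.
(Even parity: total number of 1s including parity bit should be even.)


Number of 1s in data: 3
Parity bit: 1

1


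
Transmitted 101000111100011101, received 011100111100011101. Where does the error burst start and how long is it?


XOR: 110100000000000000

Burst at position 0, length 4


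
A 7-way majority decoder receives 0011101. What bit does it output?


Ones: 4 out of 7
Threshold: 4

1 (4/7 voted 1)


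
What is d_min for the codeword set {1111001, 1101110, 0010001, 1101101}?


Comparing all pairs, minimum distance: 2
Can detect 1 errors, correct 0 errors

2


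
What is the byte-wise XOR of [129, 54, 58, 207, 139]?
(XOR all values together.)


XOR chain: 129 ^ 54 ^ 58 ^ 207 ^ 139 = 201

201


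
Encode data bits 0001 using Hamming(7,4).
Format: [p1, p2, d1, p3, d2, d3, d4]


Parity bits: p1=1, p2=1, p3=1

1101001


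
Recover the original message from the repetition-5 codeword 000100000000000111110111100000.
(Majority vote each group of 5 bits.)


Groups: 00010, 00000, 00000, 11111, 01111, 00000
Majority votes: 000110

000110


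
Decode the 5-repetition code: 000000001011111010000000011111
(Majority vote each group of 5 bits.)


Groups: 00000, 00010, 11111, 01000, 00000, 11111
Majority votes: 001001

001001


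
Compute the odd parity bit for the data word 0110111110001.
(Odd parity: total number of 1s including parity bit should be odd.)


Number of 1s in data: 8
Parity bit: 1

1


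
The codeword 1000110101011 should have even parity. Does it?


Number of 1s: 7

No, parity error (7 ones)


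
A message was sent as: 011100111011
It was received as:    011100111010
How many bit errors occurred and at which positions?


XOR: 000000000001

1 error(s) at position(s): 11


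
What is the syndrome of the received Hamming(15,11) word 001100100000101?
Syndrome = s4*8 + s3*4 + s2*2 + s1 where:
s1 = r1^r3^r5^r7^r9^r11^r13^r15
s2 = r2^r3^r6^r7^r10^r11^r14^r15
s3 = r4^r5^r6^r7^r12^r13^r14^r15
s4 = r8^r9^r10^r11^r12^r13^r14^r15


s1=0, s2=1, s3=0, s4=0

Syndrome = 2 (error at position 2)


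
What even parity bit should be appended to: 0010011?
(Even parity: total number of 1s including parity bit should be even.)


Number of 1s in data: 3
Parity bit: 1

1


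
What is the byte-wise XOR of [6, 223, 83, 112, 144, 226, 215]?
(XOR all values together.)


XOR chain: 6 ^ 223 ^ 83 ^ 112 ^ 144 ^ 226 ^ 215 = 95

95


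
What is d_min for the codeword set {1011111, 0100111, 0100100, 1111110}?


Comparing all pairs, minimum distance: 2
Can detect 1 errors, correct 0 errors

2


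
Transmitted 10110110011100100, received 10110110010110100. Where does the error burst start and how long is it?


XOR: 00000000001010000

Burst at position 10, length 3


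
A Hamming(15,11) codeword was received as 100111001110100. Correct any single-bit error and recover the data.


Syndrome = 3: error at position 3

Data: 11101110100 (corrected bit 3)


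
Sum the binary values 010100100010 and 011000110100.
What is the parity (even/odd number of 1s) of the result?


010100100010 = 1314
011000110100 = 1588
Sum = 2902 = 101101010110
1s count = 7

odd parity (7 ones in 101101010110)


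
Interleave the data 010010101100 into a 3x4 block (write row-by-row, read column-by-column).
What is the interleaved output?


Matrix:
  0100
  1010
  1100
Read columns: 011101010000

011101010000


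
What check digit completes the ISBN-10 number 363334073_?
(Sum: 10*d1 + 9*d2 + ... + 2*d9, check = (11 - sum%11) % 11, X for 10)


Weighted sum: 194
194 mod 11 = 7

Check digit: 4


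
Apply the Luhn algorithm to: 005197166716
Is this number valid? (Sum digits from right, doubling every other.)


Luhn sum = 44
44 mod 10 = 4

Invalid (Luhn sum mod 10 = 4)


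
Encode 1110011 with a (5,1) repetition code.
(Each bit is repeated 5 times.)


Each bit -> 5 copies

11111111111111100000000001111111111


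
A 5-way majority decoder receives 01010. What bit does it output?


Ones: 2 out of 5
Threshold: 3

0 (2/5 voted 1)


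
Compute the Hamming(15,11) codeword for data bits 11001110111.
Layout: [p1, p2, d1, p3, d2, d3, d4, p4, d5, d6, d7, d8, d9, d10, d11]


Parity bits: p1=0, p2=1, p3=0, p4=0

011010001110111


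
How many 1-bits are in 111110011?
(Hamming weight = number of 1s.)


Counting 1s in 111110011

7


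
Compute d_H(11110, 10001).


XOR: 01111
Count of 1s: 4

4


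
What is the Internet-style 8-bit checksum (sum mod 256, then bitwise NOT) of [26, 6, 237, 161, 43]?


Sum = 473 mod 256 = 217
Complement = 38

38


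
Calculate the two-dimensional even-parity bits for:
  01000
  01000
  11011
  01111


Row parities: 1100
Column parities: 10100

Row P: 1100, Col P: 10100, Corner: 0


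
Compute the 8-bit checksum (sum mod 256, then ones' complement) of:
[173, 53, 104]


Sum = 330 mod 256 = 74
Complement = 181

181


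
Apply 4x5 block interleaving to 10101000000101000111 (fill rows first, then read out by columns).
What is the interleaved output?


Matrix:
  10101
  00000
  01010
  00111
Read columns: 10000010100100111001

10000010100100111001


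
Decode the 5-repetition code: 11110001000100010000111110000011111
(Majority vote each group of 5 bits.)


Groups: 11110, 00100, 01000, 10000, 11111, 00000, 11111
Majority votes: 1000101

1000101


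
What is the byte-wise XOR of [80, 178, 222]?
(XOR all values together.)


XOR chain: 80 ^ 178 ^ 222 = 60

60


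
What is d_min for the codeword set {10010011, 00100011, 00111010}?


Comparing all pairs, minimum distance: 3
Can detect 2 errors, correct 1 errors

3


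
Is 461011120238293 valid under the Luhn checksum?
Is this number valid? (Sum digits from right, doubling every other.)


Luhn sum = 44
44 mod 10 = 4

Invalid (Luhn sum mod 10 = 4)


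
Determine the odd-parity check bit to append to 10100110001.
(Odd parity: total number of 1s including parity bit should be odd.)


Number of 1s in data: 5
Parity bit: 0

0


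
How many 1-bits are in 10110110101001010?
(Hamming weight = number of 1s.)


Counting 1s in 10110110101001010

9


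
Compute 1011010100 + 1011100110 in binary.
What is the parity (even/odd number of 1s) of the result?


1011010100 = 724
1011100110 = 742
Sum = 1466 = 10110111010
1s count = 7

odd parity (7 ones in 10110111010)


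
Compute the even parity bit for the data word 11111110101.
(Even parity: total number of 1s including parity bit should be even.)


Number of 1s in data: 9
Parity bit: 1

1


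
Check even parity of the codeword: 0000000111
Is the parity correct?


Number of 1s: 3

No, parity error (3 ones)


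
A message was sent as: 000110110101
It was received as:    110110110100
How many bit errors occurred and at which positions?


XOR: 110000000001

3 error(s) at position(s): 0, 1, 11


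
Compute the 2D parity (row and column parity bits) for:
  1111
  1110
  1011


Row parities: 011
Column parities: 1010

Row P: 011, Col P: 1010, Corner: 0


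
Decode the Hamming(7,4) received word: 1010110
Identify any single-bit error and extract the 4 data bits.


Syndrome = 1: error at position 1

Data: 1110 (corrected bit 1)


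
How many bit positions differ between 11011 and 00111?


XOR: 11100
Count of 1s: 3

3


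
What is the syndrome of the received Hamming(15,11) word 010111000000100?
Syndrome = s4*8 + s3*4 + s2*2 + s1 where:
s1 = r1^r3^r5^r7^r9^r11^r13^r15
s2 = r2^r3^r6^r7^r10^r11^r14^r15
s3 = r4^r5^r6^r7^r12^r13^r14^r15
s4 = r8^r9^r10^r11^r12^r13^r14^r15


s1=0, s2=0, s3=0, s4=1

Syndrome = 8 (error at position 8)


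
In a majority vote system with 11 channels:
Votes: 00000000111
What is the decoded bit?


Ones: 3 out of 11
Threshold: 6

0 (3/11 voted 1)


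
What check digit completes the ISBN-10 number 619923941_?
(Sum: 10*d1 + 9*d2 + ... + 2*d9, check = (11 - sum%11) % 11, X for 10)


Weighted sum: 281
281 mod 11 = 6

Check digit: 5


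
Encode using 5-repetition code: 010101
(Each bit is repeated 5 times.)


Each bit -> 5 copies

000001111100000111110000011111


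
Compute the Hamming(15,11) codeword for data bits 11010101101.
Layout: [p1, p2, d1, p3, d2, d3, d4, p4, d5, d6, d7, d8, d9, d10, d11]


Parity bits: p1=1, p2=0, p3=1, p4=0

101110100101101


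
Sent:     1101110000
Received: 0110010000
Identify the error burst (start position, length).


XOR: 1011100000

Burst at position 0, length 5


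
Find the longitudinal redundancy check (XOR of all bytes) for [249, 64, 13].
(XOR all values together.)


XOR chain: 249 ^ 64 ^ 13 = 180

180


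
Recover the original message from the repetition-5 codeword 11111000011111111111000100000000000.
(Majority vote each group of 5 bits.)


Groups: 11111, 00001, 11111, 11111, 00010, 00000, 00000
Majority votes: 1011000

1011000


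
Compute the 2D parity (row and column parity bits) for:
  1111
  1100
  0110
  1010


Row parities: 0000
Column parities: 1111

Row P: 0000, Col P: 1111, Corner: 0


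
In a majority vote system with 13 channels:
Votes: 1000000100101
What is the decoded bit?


Ones: 4 out of 13
Threshold: 7

0 (4/13 voted 1)


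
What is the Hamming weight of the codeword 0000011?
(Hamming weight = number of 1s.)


Counting 1s in 0000011

2


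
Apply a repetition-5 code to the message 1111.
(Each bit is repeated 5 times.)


Each bit -> 5 copies

11111111111111111111


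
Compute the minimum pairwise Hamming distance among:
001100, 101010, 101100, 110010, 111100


Comparing all pairs, minimum distance: 1
Can detect 0 errors, correct 0 errors

1


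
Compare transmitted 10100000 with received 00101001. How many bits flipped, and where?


XOR: 10001001

3 error(s) at position(s): 0, 4, 7


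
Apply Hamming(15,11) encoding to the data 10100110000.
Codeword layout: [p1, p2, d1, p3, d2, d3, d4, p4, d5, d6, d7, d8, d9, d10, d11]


Parity bits: p1=0, p2=0, p3=1, p4=0

001101000110000


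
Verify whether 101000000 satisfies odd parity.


Number of 1s: 2

No, parity error (2 ones)


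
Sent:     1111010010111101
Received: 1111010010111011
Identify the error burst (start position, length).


XOR: 0000000000000110

Burst at position 13, length 2


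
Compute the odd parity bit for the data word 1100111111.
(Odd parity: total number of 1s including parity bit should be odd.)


Number of 1s in data: 8
Parity bit: 1

1


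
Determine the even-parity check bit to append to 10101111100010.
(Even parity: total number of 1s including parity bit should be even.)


Number of 1s in data: 8
Parity bit: 0

0


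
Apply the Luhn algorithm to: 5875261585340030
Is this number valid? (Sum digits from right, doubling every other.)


Luhn sum = 64
64 mod 10 = 4

Invalid (Luhn sum mod 10 = 4)


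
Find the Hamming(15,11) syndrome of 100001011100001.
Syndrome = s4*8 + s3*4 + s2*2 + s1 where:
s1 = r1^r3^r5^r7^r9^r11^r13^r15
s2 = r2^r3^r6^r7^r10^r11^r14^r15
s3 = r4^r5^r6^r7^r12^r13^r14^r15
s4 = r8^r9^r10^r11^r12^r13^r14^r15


s1=1, s2=1, s3=0, s4=0

Syndrome = 3 (error at position 3)


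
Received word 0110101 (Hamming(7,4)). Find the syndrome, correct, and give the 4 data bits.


Syndrome = 3: error at position 3

Data: 0101 (corrected bit 3)


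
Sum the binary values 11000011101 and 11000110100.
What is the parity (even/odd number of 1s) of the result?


11000011101 = 1565
11000110100 = 1588
Sum = 3153 = 110001010001
1s count = 5

odd parity (5 ones in 110001010001)


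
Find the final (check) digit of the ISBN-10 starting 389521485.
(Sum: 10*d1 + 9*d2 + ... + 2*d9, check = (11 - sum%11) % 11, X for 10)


Weighted sum: 276
276 mod 11 = 1

Check digit: X


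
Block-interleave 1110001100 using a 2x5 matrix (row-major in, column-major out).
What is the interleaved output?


Matrix:
  11100
  01100
Read columns: 1011110000

1011110000


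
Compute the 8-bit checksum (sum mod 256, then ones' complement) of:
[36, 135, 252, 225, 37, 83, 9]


Sum = 777 mod 256 = 9
Complement = 246

246


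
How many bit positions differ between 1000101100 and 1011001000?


XOR: 0011100100
Count of 1s: 4

4


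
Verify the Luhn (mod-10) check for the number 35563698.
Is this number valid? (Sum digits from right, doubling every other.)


Luhn sum = 47
47 mod 10 = 7

Invalid (Luhn sum mod 10 = 7)


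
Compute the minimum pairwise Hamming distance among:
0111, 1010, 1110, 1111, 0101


Comparing all pairs, minimum distance: 1
Can detect 0 errors, correct 0 errors

1


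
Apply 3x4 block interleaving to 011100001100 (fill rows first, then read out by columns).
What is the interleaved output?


Matrix:
  0111
  0000
  1100
Read columns: 001101100100

001101100100


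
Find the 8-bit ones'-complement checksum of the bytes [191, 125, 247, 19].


Sum = 582 mod 256 = 70
Complement = 185

185


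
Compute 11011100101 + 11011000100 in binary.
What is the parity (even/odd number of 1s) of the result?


11011100101 = 1765
11011000100 = 1732
Sum = 3497 = 110110101001
1s count = 7

odd parity (7 ones in 110110101001)


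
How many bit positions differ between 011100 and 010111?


XOR: 001011
Count of 1s: 3

3


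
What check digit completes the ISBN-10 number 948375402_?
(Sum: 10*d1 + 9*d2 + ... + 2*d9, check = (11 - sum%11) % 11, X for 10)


Weighted sum: 298
298 mod 11 = 1

Check digit: X


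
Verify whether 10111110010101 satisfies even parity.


Number of 1s: 9

No, parity error (9 ones)


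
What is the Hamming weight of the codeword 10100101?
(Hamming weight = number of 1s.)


Counting 1s in 10100101

4


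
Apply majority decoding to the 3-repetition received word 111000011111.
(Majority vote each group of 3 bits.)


Groups: 111, 000, 011, 111
Majority votes: 1011

1011


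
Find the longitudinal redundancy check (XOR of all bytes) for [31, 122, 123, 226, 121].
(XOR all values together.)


XOR chain: 31 ^ 122 ^ 123 ^ 226 ^ 121 = 133

133


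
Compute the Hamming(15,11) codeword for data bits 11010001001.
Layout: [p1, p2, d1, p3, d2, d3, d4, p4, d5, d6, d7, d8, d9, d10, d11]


Parity bits: p1=0, p2=1, p3=0, p4=0

011010100001001


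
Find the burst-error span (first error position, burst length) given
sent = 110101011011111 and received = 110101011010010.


XOR: 000000000001101

Burst at position 11, length 4


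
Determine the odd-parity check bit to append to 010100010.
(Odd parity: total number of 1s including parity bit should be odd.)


Number of 1s in data: 3
Parity bit: 0

0


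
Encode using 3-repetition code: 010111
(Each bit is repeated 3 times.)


Each bit -> 3 copies

000111000111111111


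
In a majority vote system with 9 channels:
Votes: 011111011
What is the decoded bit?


Ones: 7 out of 9
Threshold: 5

1 (7/9 voted 1)


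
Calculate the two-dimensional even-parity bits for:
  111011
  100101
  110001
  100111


Row parities: 1110
Column parities: 001000

Row P: 1110, Col P: 001000, Corner: 1


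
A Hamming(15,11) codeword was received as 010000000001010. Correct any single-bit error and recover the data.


Syndrome = 0: no error detected

Data: 00000001010 (no errors)


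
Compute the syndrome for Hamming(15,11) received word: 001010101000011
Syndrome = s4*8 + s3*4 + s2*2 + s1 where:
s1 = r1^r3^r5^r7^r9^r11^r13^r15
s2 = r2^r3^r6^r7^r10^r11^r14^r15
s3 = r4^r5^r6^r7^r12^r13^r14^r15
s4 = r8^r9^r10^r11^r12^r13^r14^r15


s1=1, s2=0, s3=0, s4=1

Syndrome = 9 (error at position 9)


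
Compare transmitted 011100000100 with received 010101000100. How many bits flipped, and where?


XOR: 001001000000

2 error(s) at position(s): 2, 5


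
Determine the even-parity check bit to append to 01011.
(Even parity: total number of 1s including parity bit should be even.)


Number of 1s in data: 3
Parity bit: 1

1


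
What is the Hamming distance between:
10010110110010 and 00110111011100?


XOR: 10100001101110
Count of 1s: 7

7


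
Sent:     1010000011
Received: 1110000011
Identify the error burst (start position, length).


XOR: 0100000000

Burst at position 1, length 1


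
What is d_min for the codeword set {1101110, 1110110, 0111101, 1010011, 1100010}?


Comparing all pairs, minimum distance: 2
Can detect 1 errors, correct 0 errors

2


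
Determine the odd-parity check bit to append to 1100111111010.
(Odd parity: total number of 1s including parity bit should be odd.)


Number of 1s in data: 9
Parity bit: 0

0


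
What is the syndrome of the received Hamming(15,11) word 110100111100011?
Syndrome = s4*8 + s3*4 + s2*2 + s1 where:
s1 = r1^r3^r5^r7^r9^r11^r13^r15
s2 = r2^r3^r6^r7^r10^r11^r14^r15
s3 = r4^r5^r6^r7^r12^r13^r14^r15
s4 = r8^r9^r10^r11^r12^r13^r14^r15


s1=0, s2=1, s3=0, s4=1

Syndrome = 10 (error at position 10)


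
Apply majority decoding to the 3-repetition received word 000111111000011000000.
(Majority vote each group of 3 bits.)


Groups: 000, 111, 111, 000, 011, 000, 000
Majority votes: 0110100

0110100


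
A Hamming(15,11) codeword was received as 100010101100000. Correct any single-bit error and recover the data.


Syndrome = 0: no error detected

Data: 01011100000 (no errors)


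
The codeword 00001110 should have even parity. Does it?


Number of 1s: 3

No, parity error (3 ones)


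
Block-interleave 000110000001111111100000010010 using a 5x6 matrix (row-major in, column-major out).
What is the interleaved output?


Matrix:
  000110
  000001
  111111
  100000
  010010
Read columns: 001100010100100101001010101100

001100010100100101001010101100


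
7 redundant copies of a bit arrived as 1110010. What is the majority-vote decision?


Ones: 4 out of 7
Threshold: 4

1 (4/7 voted 1)


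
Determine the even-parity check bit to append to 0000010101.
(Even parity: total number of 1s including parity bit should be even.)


Number of 1s in data: 3
Parity bit: 1

1


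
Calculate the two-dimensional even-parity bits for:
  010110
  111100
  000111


Row parities: 101
Column parities: 101101

Row P: 101, Col P: 101101, Corner: 0


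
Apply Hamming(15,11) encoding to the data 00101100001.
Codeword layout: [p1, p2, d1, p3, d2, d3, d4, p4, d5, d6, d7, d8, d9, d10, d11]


Parity bits: p1=0, p2=1, p3=0, p4=1

010001011100001


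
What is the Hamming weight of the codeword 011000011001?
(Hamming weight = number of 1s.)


Counting 1s in 011000011001

5


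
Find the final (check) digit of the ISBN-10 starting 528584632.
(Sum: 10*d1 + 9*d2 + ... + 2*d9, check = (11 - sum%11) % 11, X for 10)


Weighted sum: 272
272 mod 11 = 8

Check digit: 3


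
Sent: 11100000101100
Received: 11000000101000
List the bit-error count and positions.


XOR: 00100000000100

2 error(s) at position(s): 2, 11


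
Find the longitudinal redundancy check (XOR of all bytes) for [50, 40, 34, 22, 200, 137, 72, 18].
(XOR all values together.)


XOR chain: 50 ^ 40 ^ 34 ^ 22 ^ 200 ^ 137 ^ 72 ^ 18 = 53

53


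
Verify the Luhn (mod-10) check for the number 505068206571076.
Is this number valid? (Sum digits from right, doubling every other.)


Luhn sum = 52
52 mod 10 = 2

Invalid (Luhn sum mod 10 = 2)


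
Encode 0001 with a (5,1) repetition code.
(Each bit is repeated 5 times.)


Each bit -> 5 copies

00000000000000011111


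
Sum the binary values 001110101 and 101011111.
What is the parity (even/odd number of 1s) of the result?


001110101 = 117
101011111 = 351
Sum = 468 = 111010100
1s count = 5

odd parity (5 ones in 111010100)


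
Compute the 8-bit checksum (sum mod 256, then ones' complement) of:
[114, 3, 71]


Sum = 188 mod 256 = 188
Complement = 67

67


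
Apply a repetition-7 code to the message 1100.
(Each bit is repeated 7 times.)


Each bit -> 7 copies

1111111111111100000000000000


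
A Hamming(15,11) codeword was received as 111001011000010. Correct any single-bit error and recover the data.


Syndrome = 9: error at position 9

Data: 10100000010 (corrected bit 9)


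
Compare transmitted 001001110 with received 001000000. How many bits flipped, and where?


XOR: 000001110

3 error(s) at position(s): 5, 6, 7


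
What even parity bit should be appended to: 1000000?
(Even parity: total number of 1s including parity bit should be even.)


Number of 1s in data: 1
Parity bit: 1

1


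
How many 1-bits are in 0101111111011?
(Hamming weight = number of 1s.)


Counting 1s in 0101111111011

10


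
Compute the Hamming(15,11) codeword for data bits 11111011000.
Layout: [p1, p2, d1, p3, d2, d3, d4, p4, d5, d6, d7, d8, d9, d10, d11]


Parity bits: p1=1, p2=0, p3=0, p4=1

101011111011000


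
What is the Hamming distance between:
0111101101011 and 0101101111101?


XOR: 0010000010110
Count of 1s: 4

4


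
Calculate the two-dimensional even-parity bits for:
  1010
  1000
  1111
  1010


Row parities: 0100
Column parities: 0111

Row P: 0100, Col P: 0111, Corner: 1


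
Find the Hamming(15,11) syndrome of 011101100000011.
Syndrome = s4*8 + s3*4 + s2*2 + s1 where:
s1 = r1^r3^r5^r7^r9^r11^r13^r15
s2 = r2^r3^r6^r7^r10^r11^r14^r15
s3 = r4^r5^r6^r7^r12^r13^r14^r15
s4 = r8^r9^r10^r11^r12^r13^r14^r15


s1=1, s2=0, s3=1, s4=0

Syndrome = 5 (error at position 5)


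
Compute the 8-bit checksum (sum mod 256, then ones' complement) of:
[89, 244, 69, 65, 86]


Sum = 553 mod 256 = 41
Complement = 214

214


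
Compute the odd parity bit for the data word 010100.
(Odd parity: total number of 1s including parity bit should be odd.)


Number of 1s in data: 2
Parity bit: 1

1


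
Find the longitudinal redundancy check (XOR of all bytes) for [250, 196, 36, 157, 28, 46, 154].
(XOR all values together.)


XOR chain: 250 ^ 196 ^ 36 ^ 157 ^ 28 ^ 46 ^ 154 = 47

47


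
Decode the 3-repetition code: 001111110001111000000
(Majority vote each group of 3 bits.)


Groups: 001, 111, 110, 001, 111, 000, 000
Majority votes: 0110100

0110100


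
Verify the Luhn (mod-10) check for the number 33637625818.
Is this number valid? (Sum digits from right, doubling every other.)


Luhn sum = 52
52 mod 10 = 2

Invalid (Luhn sum mod 10 = 2)


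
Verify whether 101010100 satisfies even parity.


Number of 1s: 4

Yes, parity is correct (4 ones)


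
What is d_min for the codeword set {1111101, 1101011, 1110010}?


Comparing all pairs, minimum distance: 3
Can detect 2 errors, correct 1 errors

3


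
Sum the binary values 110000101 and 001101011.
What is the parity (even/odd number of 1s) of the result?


110000101 = 389
001101011 = 107
Sum = 496 = 111110000
1s count = 5

odd parity (5 ones in 111110000)


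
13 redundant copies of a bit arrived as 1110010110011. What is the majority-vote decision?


Ones: 8 out of 13
Threshold: 7

1 (8/13 voted 1)


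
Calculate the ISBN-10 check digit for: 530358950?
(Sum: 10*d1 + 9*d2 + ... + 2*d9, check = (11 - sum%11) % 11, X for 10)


Weighted sum: 219
219 mod 11 = 10

Check digit: 1


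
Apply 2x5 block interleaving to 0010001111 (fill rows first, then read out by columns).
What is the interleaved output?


Matrix:
  00100
  01111
Read columns: 0001110101

0001110101


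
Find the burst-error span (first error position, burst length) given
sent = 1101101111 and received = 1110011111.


XOR: 0011110000

Burst at position 2, length 4


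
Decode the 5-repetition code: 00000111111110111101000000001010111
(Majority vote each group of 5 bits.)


Groups: 00000, 11111, 11101, 11101, 00000, 00010, 10111
Majority votes: 0111001

0111001


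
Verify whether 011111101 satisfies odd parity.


Number of 1s: 7

Yes, parity is correct (7 ones)


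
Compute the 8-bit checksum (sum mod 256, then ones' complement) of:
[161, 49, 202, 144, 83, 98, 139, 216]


Sum = 1092 mod 256 = 68
Complement = 187

187


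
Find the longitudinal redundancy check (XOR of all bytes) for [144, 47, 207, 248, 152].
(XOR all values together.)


XOR chain: 144 ^ 47 ^ 207 ^ 248 ^ 152 = 16

16


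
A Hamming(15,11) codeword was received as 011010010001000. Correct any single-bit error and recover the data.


Syndrome = 0: no error detected

Data: 11000001000 (no errors)


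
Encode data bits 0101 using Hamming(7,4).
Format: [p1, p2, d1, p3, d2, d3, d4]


Parity bits: p1=0, p2=1, p3=0

0100101


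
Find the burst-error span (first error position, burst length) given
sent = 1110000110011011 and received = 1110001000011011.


XOR: 0000001110000000

Burst at position 6, length 3


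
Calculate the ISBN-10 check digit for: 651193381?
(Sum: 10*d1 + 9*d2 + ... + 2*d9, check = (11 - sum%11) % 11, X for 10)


Weighted sum: 227
227 mod 11 = 7

Check digit: 4


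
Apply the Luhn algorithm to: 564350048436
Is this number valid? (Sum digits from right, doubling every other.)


Luhn sum = 46
46 mod 10 = 6

Invalid (Luhn sum mod 10 = 6)


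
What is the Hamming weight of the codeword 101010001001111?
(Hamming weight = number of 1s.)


Counting 1s in 101010001001111

8


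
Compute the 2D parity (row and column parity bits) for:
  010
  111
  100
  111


Row parities: 1111
Column parities: 110

Row P: 1111, Col P: 110, Corner: 0


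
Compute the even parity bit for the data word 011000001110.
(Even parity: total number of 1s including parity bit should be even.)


Number of 1s in data: 5
Parity bit: 1

1


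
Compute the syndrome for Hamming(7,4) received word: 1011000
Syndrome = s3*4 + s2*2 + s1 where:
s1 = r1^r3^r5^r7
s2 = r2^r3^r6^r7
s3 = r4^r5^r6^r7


s1=0, s2=1, s3=1

Syndrome = 6 (error at position 6)


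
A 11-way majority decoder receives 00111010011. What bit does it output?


Ones: 6 out of 11
Threshold: 6

1 (6/11 voted 1)


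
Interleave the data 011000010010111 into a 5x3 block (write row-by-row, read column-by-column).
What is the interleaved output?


Matrix:
  011
  000
  010
  010
  111
Read columns: 000011011110001

000011011110001


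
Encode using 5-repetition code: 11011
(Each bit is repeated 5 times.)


Each bit -> 5 copies

1111111111000001111111111


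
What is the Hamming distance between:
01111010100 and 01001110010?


XOR: 00110100110
Count of 1s: 5

5


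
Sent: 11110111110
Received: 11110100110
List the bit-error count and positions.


XOR: 00000011000

2 error(s) at position(s): 6, 7


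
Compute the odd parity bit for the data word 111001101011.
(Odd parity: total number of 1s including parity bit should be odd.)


Number of 1s in data: 8
Parity bit: 1

1


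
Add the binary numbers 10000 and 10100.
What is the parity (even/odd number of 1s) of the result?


10000 = 16
10100 = 20
Sum = 36 = 100100
1s count = 2

even parity (2 ones in 100100)


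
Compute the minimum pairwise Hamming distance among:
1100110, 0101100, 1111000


Comparing all pairs, minimum distance: 3
Can detect 2 errors, correct 1 errors

3


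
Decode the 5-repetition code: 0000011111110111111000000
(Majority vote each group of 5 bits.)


Groups: 00000, 11111, 11011, 11110, 00000
Majority votes: 01110

01110


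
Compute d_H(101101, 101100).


XOR: 000001
Count of 1s: 1

1


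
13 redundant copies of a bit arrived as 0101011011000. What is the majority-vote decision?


Ones: 6 out of 13
Threshold: 7

0 (6/13 voted 1)


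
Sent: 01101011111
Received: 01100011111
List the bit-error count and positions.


XOR: 00001000000

1 error(s) at position(s): 4


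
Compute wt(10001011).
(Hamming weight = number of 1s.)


Counting 1s in 10001011

4


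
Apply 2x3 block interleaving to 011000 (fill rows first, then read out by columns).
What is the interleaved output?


Matrix:
  011
  000
Read columns: 001010

001010


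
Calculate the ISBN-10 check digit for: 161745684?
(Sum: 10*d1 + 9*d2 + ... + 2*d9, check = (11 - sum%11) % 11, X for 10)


Weighted sum: 226
226 mod 11 = 6

Check digit: 5


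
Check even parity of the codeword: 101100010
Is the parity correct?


Number of 1s: 4

Yes, parity is correct (4 ones)


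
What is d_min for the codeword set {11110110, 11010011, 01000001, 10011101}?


Comparing all pairs, minimum distance: 3
Can detect 2 errors, correct 1 errors

3


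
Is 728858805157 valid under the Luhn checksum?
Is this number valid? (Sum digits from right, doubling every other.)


Luhn sum = 48
48 mod 10 = 8

Invalid (Luhn sum mod 10 = 8)


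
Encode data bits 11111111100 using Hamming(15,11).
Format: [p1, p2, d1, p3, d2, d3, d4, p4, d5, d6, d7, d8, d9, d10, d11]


Parity bits: p1=0, p2=1, p3=1, p4=1

011111111111100


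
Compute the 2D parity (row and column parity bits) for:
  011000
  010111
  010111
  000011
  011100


Row parities: 00001
Column parities: 000111

Row P: 00001, Col P: 000111, Corner: 1


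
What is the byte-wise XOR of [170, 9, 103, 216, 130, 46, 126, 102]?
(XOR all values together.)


XOR chain: 170 ^ 9 ^ 103 ^ 216 ^ 130 ^ 46 ^ 126 ^ 102 = 168

168


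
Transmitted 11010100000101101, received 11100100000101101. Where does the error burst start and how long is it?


XOR: 00110000000000000

Burst at position 2, length 2


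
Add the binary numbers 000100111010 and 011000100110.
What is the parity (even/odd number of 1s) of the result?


000100111010 = 314
011000100110 = 1574
Sum = 1888 = 11101100000
1s count = 5

odd parity (5 ones in 11101100000)


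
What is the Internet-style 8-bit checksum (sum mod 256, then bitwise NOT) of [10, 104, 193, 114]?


Sum = 421 mod 256 = 165
Complement = 90

90


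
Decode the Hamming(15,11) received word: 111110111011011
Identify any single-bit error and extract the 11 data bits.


Syndrome = 1: error at position 1

Data: 11011011011 (corrected bit 1)


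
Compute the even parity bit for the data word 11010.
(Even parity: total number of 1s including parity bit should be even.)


Number of 1s in data: 3
Parity bit: 1

1


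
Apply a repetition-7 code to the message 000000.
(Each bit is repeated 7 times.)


Each bit -> 7 copies

000000000000000000000000000000000000000000


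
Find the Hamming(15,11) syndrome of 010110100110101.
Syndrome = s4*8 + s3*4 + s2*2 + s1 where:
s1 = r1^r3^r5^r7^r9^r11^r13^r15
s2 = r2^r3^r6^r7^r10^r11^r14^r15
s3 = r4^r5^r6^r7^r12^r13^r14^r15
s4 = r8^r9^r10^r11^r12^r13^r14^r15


s1=1, s2=1, s3=1, s4=0

Syndrome = 7 (error at position 7)


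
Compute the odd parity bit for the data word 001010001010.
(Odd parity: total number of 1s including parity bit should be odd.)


Number of 1s in data: 4
Parity bit: 1

1


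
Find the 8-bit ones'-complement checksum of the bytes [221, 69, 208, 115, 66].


Sum = 679 mod 256 = 167
Complement = 88

88


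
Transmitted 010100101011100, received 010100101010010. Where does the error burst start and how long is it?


XOR: 000000000001110

Burst at position 11, length 3


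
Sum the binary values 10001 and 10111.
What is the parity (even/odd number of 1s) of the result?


10001 = 17
10111 = 23
Sum = 40 = 101000
1s count = 2

even parity (2 ones in 101000)


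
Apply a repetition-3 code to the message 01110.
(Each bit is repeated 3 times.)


Each bit -> 3 copies

000111111111000


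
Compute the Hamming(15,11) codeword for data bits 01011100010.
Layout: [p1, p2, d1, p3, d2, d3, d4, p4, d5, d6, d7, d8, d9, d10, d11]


Parity bits: p1=1, p2=1, p3=1, p4=1

110110111100010


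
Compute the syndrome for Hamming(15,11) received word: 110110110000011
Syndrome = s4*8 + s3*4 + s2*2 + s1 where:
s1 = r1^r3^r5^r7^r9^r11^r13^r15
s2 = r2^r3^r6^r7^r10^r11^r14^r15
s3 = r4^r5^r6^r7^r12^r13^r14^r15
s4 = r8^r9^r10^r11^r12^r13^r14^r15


s1=0, s2=0, s3=1, s4=1

Syndrome = 12 (error at position 12)


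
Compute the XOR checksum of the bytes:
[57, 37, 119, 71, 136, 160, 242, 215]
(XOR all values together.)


XOR chain: 57 ^ 37 ^ 119 ^ 71 ^ 136 ^ 160 ^ 242 ^ 215 = 33

33


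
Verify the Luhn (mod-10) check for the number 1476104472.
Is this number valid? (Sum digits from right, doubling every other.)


Luhn sum = 38
38 mod 10 = 8

Invalid (Luhn sum mod 10 = 8)


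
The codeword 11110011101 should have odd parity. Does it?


Number of 1s: 8

No, parity error (8 ones)


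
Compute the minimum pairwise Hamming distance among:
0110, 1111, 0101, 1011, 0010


Comparing all pairs, minimum distance: 1
Can detect 0 errors, correct 0 errors

1


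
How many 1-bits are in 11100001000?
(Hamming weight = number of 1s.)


Counting 1s in 11100001000

4


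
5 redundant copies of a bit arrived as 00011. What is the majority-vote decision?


Ones: 2 out of 5
Threshold: 3

0 (2/5 voted 1)


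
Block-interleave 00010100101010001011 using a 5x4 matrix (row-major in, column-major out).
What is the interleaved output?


Matrix:
  0001
  0100
  1010
  1000
  1011
Read columns: 00111010000010110001

00111010000010110001


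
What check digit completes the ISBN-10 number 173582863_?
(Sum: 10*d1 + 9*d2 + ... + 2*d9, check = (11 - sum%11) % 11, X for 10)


Weighted sum: 246
246 mod 11 = 4

Check digit: 7


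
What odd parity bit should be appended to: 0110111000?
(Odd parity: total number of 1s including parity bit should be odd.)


Number of 1s in data: 5
Parity bit: 0

0


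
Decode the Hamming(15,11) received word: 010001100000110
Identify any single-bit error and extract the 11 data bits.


Syndrome = 0: no error detected

Data: 00110000110 (no errors)


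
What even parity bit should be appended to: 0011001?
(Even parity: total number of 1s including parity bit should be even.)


Number of 1s in data: 3
Parity bit: 1

1


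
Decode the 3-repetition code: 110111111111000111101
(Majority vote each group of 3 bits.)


Groups: 110, 111, 111, 111, 000, 111, 101
Majority votes: 1111011

1111011


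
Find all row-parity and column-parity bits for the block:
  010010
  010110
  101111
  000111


Row parities: 0111
Column parities: 101100

Row P: 0111, Col P: 101100, Corner: 1


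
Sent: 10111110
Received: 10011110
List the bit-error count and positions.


XOR: 00100000

1 error(s) at position(s): 2


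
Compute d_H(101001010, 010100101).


XOR: 111101111
Count of 1s: 8

8


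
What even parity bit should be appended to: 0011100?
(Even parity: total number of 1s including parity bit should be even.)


Number of 1s in data: 3
Parity bit: 1

1


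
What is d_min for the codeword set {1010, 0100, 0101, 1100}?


Comparing all pairs, minimum distance: 1
Can detect 0 errors, correct 0 errors

1


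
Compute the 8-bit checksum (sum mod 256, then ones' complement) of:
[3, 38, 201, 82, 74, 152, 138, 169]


Sum = 857 mod 256 = 89
Complement = 166

166


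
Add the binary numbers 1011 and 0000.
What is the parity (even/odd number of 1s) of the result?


1011 = 11
0000 = 0
Sum = 11 = 1011
1s count = 3

odd parity (3 ones in 1011)


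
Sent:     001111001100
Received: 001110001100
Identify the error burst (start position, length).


XOR: 000001000000

Burst at position 5, length 1


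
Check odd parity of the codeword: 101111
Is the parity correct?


Number of 1s: 5

Yes, parity is correct (5 ones)


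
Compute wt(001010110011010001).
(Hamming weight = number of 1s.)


Counting 1s in 001010110011010001

8


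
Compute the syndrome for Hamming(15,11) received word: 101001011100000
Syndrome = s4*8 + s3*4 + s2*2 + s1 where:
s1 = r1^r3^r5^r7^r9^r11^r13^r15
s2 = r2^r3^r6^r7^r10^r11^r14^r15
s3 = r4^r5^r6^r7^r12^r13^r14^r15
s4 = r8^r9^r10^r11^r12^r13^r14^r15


s1=1, s2=1, s3=1, s4=1

Syndrome = 15 (error at position 15)


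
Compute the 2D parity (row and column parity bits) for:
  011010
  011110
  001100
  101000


Row parities: 1000
Column parities: 100000

Row P: 1000, Col P: 100000, Corner: 1


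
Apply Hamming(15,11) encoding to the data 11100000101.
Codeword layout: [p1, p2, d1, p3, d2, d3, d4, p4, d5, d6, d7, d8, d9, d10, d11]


Parity bits: p1=0, p2=1, p3=0, p4=0

011011000000101


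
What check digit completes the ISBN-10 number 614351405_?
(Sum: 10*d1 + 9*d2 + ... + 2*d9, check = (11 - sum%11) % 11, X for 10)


Weighted sum: 183
183 mod 11 = 7

Check digit: 4


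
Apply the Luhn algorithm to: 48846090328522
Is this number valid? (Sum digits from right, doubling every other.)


Luhn sum = 65
65 mod 10 = 5

Invalid (Luhn sum mod 10 = 5)


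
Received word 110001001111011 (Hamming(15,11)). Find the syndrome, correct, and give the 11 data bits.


Syndrome = 0: no error detected

Data: 00101111011 (no errors)


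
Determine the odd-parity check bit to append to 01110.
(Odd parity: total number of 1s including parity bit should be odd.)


Number of 1s in data: 3
Parity bit: 0

0


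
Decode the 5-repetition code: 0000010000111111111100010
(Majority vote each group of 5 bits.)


Groups: 00000, 10000, 11111, 11111, 00010
Majority votes: 00110

00110


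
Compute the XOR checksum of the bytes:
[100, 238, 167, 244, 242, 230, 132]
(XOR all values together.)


XOR chain: 100 ^ 238 ^ 167 ^ 244 ^ 242 ^ 230 ^ 132 = 73

73


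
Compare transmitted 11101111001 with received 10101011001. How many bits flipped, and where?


XOR: 01000100000

2 error(s) at position(s): 1, 5


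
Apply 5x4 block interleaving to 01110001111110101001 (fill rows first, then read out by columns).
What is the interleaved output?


Matrix:
  0111
  0001
  1111
  1010
  1001
Read columns: 00111101001011011101

00111101001011011101


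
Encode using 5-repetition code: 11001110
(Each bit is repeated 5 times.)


Each bit -> 5 copies

1111111111000000000011111111111111100000


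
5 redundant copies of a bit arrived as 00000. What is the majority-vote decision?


Ones: 0 out of 5
Threshold: 3

0 (0/5 voted 1)


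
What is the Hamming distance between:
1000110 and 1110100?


XOR: 0110010
Count of 1s: 3

3


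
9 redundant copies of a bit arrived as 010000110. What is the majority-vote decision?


Ones: 3 out of 9
Threshold: 5

0 (3/9 voted 1)


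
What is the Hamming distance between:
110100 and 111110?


XOR: 001010
Count of 1s: 2

2


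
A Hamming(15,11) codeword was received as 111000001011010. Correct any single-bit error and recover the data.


Syndrome = 0: no error detected

Data: 10001011010 (no errors)


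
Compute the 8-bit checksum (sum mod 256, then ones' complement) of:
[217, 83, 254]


Sum = 554 mod 256 = 42
Complement = 213

213


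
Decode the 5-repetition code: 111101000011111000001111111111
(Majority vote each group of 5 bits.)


Groups: 11110, 10000, 11111, 00000, 11111, 11111
Majority votes: 101011

101011
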